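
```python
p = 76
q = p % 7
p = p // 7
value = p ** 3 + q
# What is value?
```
Trace:
  p=76
  p=76, q=6
  p=10, q=6
  p=10, q=6, value=1006

Final answer: 1006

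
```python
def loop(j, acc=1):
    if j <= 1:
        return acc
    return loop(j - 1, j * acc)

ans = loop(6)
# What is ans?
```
Call trace:
loop(j=6, acc=1)
  loop(j=5, acc=6)
    loop(j=4, acc=30)
      loop(j=3, acc=120)
        loop(j=2, acc=360)
          loop(j=1, acc=720)
          -> return 720
        -> return 720
      -> return 720
    -> return 720
  -> return 720
-> return 720

Final answer: 720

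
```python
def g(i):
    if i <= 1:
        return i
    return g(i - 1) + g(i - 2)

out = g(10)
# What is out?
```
Call trace (a repeated sub-call is expanded the first time; later identical calls just restate its return value):
g(i=10)
  g(i=9)
    g(i=8)
      g(i=7)
        g(i=6)
          g(i=5)
            g(i=4)
              g(i=3)
                g(i=2)
                  g(i=1)
                  -> return 1
                  g(i=0)
                  -> return 0
                -> return 1
                g(i=1)
                -> return 1
              -> return 2
              g(i=2) -> return 1  (same call as traced above)
            -> return 3
            g(i=3) -> return 2  (same call as traced above)
          -> return 5
          g(i=4) -> return 3  (same call as traced above)
        -> return 8
        g(i=5) -> return 5  (same call as traced above)
      -> return 13
      g(i=6) -> return 8  (same call as traced above)
    -> return 21
    g(i=7) -> return 13  (same call as traced above)
  -> return 34
  g(i=8) -> return 21  (same call as traced above)
-> return 55

Final answer: 55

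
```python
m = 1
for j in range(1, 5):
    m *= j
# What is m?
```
Trace:
  m=1
  m=1, j=1
  m=2, j=2
  m=6, j=3
  m=24, j=4

Final answer: 24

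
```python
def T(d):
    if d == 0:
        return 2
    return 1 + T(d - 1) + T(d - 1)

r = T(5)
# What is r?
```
Call trace (a repeated sub-call is expanded the first time; later identical calls just restate its return value):
T(d=5)
  T(d=4)
    T(d=3)
      T(d=2)
        T(d=1)
          T(d=0)
          -> return 2
          T(d=0)
          -> return 2
        -> return 5
        T(d=1) -> return 5  (same call as traced above)
      -> return 11
      T(d=2) -> return 11  (same call as traced above)
    -> return 23
    T(d=3) -> return 23  (same call as traced above)
  -> return 47
  T(d=4) -> return 47  (same call as traced above)
-> return 95

Final answer: 95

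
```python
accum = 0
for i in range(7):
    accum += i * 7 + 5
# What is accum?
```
Trace:
  accum=0
  accum=5, i=0
  accum=17, i=1
  accum=36, i=2
  accum=62, i=3
  accum=95, i=4
  accum=135, i=5
  accum=182, i=6

Final answer: 182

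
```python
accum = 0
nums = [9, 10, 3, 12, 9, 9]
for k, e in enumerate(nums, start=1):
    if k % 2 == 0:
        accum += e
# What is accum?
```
Trace:
  accum=0
  accum=0, k=1, e=9
  accum=10, k=2, e=10
  accum=10, k=3, e=3
  accum=22, k=4, e=12
  accum=22, k=5, e=9
  accum=31, k=6, e=9

Final answer: 31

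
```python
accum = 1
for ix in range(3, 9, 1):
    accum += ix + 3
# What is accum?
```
Trace:
  accum=1
  accum=7, ix=3
  accum=14, ix=4
  accum=22, ix=5
  accum=31, ix=6
  accum=41, ix=7
  accum=52, ix=8

Final answer: 52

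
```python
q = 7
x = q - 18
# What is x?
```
Trace:
  q=7
  q=7, x=-11

Final answer: -11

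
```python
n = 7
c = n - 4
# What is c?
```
Trace:
  n=7
  n=7, c=3

Final answer: 3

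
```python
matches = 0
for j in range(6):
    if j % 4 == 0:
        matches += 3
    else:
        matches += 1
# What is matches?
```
Trace:
  matches=0
  matches=3, j=0
  matches=4, j=1
  matches=5, j=2
  matches=6, j=3
  matches=9, j=4
  matches=10, j=5

Final answer: 10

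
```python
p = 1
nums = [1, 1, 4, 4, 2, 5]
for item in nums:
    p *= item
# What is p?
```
Trace:
  p=1
  p=1, item=1
  p=1, item=1
  p=4, item=4
  p=16, item=4
  p=32, item=2
  p=160, item=5

Final answer: 160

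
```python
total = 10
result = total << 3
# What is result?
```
Trace:
  total=10
  total=10, result=80

Final answer: 80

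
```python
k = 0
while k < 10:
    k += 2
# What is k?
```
Trace:
  k=0
  k=2
  k=4
  k=6
  k=8
  k=10

Final answer: 10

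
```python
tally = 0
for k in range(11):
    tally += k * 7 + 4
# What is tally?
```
Trace:
  tally=0
  tally=4, k=0
  tally=15, k=1
  tally=33, k=2
  tally=58, k=3
  tally=90, k=4
  tally=129, k=5
  tally=175, k=6
  tally=228, k=7
  tally=288, k=8
  tally=355, k=9
  tally=429, k=10

Final answer: 429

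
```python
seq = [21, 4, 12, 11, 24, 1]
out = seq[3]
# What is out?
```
Trace:
  seq=[21, 4, 12, 11, 24, 1]
  seq=[21, 4, 12, 11, 24, 1], out=11

Final answer: 11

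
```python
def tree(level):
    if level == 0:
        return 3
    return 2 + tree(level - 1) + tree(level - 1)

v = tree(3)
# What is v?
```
Call trace (a repeated sub-call is expanded the first time; later identical calls just restate its return value):
tree(level=3)
  tree(level=2)
    tree(level=1)
      tree(level=0)
      -> return 3
      tree(level=0)
      -> return 3
    -> return 8
    tree(level=1) -> return 8  (same call as traced above)
  -> return 18
  tree(level=2) -> return 18  (same call as traced above)
-> return 38

Final answer: 38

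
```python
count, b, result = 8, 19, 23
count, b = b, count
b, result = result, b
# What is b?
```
Trace:
  count=8, b=19, result=23
  count=19, b=8, result=23
  count=19, b=23, result=8

Final answer: 23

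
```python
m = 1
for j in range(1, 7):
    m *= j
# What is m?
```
Trace:
  m=1
  m=1, j=1
  m=2, j=2
  m=6, j=3
  m=24, j=4
  m=120, j=5
  m=720, j=6

Final answer: 720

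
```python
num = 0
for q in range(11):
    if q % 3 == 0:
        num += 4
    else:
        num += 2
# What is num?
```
Trace:
  num=0
  num=4, q=0
  num=6, q=1
  num=8, q=2
  num=12, q=3
  num=14, q=4
  num=16, q=5
  num=20, q=6
  num=22, q=7
  num=24, q=8
  num=28, q=9
  num=30, q=10

Final answer: 30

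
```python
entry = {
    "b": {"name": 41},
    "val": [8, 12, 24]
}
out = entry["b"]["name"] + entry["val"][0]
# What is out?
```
Trace:
  entry={'b': {'name': 41}, 'val': [8, 12, 24]}
  entry={'b': {'name': 41}, 'val': [8, 12, 24]}, out=49

Final answer: 49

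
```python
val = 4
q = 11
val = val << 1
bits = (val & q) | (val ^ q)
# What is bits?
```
Trace:
  val=4
  val=4, q=11
  val=8, q=11
  val=8, q=11, bits=11

Final answer: 11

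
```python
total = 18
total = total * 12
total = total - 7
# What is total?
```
Trace:
  total=18
  total=216
  total=209

Final answer: 209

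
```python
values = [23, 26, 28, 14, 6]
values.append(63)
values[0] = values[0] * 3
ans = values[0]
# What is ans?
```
Trace:
  values=[23, 26, 28, 14, 6]
  values=[23, 26, 28, 14, 6, 63]
  values=[69, 26, 28, 14, 6, 63]
  values=[69, 26, 28, 14, 6, 63], ans=69

Final answer: 69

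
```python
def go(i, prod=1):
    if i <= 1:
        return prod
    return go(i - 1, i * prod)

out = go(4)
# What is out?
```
Call trace:
go(i=4, prod=1)
  go(i=3, prod=4)
    go(i=2, prod=12)
      go(i=1, prod=24)
      -> return 24
    -> return 24
  -> return 24
-> return 24

Final answer: 24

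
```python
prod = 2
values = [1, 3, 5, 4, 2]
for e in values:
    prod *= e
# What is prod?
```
Trace:
  prod=2
  prod=2, e=1
  prod=6, e=3
  prod=30, e=5
  prod=120, e=4
  prod=240, e=2

Final answer: 240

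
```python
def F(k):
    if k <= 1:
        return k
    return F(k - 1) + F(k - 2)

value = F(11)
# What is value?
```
Call trace (a repeated sub-call is expanded the first time; later identical calls just restate its return value):
F(k=11)
  F(k=10)
    F(k=9)
      F(k=8)
        F(k=7)
          F(k=6)
            F(k=5)
              F(k=4)
                F(k=3)
                  F(k=2)
                    F(k=1)
                    -> return 1
                    F(k=0)
                    -> return 0
                  -> return 1
                  F(k=1)
                  -> return 1
                -> return 2
                F(k=2) -> return 1  (same call as traced above)
              -> return 3
              F(k=3) -> return 2  (same call as traced above)
            -> return 5
            F(k=4) -> return 3  (same call as traced above)
          -> return 8
          F(k=5) -> return 5  (same call as traced above)
        -> return 13
        F(k=6) -> return 8  (same call as traced above)
      -> return 21
      F(k=7) -> return 13  (same call as traced above)
    -> return 34
    F(k=8) -> return 21  (same call as traced above)
  -> return 55
  F(k=9) -> return 34  (same call as traced above)
-> return 89

Final answer: 89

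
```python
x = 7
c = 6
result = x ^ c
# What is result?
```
Trace:
  x=7
  x=7, c=6
  x=7, c=6, result=1

Final answer: 1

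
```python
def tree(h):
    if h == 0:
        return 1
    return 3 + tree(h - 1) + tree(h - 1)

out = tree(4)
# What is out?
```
Call trace (a repeated sub-call is expanded the first time; later identical calls just restate its return value):
tree(h=4)
  tree(h=3)
    tree(h=2)
      tree(h=1)
        tree(h=0)
        -> return 1
        tree(h=0)
        -> return 1
      -> return 5
      tree(h=1) -> return 5  (same call as traced above)
    -> return 13
    tree(h=2) -> return 13  (same call as traced above)
  -> return 29
  tree(h=3) -> return 29  (same call as traced above)
-> return 61

Final answer: 61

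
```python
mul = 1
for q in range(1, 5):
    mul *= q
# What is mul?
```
Trace:
  mul=1
  mul=1, q=1
  mul=2, q=2
  mul=6, q=3
  mul=24, q=4

Final answer: 24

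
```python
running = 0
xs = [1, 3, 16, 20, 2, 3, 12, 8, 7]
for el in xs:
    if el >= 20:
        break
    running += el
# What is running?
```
Trace:
  running=0
  running=1, el=1
  running=4, el=3
  running=20, el=16
  running=20, el=20

Final answer: 20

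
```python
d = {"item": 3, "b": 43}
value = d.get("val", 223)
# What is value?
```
Trace:
  d={'item': 3, 'b': 43}
  d={'item': 3, 'b': 43}, value=223

Final answer: 223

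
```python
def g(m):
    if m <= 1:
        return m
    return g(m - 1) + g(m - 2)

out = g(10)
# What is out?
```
Call trace (a repeated sub-call is expanded the first time; later identical calls just restate its return value):
g(m=10)
  g(m=9)
    g(m=8)
      g(m=7)
        g(m=6)
          g(m=5)
            g(m=4)
              g(m=3)
                g(m=2)
                  g(m=1)
                  -> return 1
                  g(m=0)
                  -> return 0
                -> return 1
                g(m=1)
                -> return 1
              -> return 2
              g(m=2) -> return 1  (same call as traced above)
            -> return 3
            g(m=3) -> return 2  (same call as traced above)
          -> return 5
          g(m=4) -> return 3  (same call as traced above)
        -> return 8
        g(m=5) -> return 5  (same call as traced above)
      -> return 13
      g(m=6) -> return 8  (same call as traced above)
    -> return 21
    g(m=7) -> return 13  (same call as traced above)
  -> return 34
  g(m=8) -> return 21  (same call as traced above)
-> return 55

Final answer: 55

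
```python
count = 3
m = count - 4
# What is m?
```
Trace:
  count=3
  count=3, m=-1

Final answer: -1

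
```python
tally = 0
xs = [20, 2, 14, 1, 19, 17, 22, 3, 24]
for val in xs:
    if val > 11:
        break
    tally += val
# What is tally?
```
Trace:
  tally=0
  tally=0, val=20

Final answer: 0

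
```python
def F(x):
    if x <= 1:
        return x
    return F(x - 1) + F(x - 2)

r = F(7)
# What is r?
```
Call trace (a repeated sub-call is expanded the first time; later identical calls just restate its return value):
F(x=7)
  F(x=6)
    F(x=5)
      F(x=4)
        F(x=3)
          F(x=2)
            F(x=1)
            -> return 1
            F(x=0)
            -> return 0
          -> return 1
          F(x=1)
          -> return 1
        -> return 2
        F(x=2) -> return 1  (same call as traced above)
      -> return 3
      F(x=3) -> return 2  (same call as traced above)
    -> return 5
    F(x=4) -> return 3  (same call as traced above)
  -> return 8
  F(x=5) -> return 5  (same call as traced above)
-> return 13

Final answer: 13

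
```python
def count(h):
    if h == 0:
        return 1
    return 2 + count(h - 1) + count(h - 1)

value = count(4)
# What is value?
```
Call trace (a repeated sub-call is expanded the first time; later identical calls just restate its return value):
count(h=4)
  count(h=3)
    count(h=2)
      count(h=1)
        count(h=0)
        -> return 1
        count(h=0)
        -> return 1
      -> return 4
      count(h=1) -> return 4  (same call as traced above)
    -> return 10
    count(h=2) -> return 10  (same call as traced above)
  -> return 22
  count(h=3) -> return 22  (same call as traced above)
-> return 46

Final answer: 46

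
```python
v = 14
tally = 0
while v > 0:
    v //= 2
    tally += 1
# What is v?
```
Trace:
  v=14
  v=14, tally=0
  v=7, tally=1
  v=3, tally=2
  v=1, tally=3
  v=0, tally=4

Final answer: 0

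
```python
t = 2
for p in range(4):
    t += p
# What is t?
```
Trace:
  t=2
  t=2, p=0
  t=3, p=1
  t=5, p=2
  t=8, p=3

Final answer: 8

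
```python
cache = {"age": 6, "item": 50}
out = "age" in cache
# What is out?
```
Trace:
  cache={'age': 6, 'item': 50}
  cache={'age': 6, 'item': 50}, out=True

Final answer: True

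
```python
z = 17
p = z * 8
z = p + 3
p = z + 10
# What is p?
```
Trace:
  z=17
  z=17, p=136
  z=139, p=136
  z=139, p=149

Final answer: 149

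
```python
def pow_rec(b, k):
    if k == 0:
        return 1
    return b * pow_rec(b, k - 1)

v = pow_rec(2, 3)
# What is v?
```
Call trace:
pow_rec(b=2, k=3)
  pow_rec(b=2, k=2)
    pow_rec(b=2, k=1)
      pow_rec(b=2, k=0)
      -> return 1
    -> return 2
  -> return 4
-> return 8

Final answer: 8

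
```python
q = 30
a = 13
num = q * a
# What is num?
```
Trace:
  q=30
  q=30, a=13
  q=30, a=13, num=390

Final answer: 390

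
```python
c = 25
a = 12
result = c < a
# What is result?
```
Trace:
  c=25
  c=25, a=12
  c=25, a=12, result=False

Final answer: False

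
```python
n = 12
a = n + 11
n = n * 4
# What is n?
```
Trace:
  n=12
  n=12, a=23
  n=48, a=23

Final answer: 48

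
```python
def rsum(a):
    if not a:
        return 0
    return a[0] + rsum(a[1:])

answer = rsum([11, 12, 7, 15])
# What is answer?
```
Call trace:
rsum(a=[11, 12, 7, 15])
  rsum(a=[12, 7, 15])
    rsum(a=[7, 15])
      rsum(a=[15])
        rsum(a=[])
        -> return 0
      -> return 15
    -> return 22
  -> return 34
-> return 45

Final answer: 45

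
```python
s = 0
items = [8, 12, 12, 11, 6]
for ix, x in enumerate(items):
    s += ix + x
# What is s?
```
Trace:
  s=0
  s=8, ix=0, x=8
  s=21, ix=1, x=12
  s=35, ix=2, x=12
  s=49, ix=3, x=11
  s=59, ix=4, x=6

Final answer: 59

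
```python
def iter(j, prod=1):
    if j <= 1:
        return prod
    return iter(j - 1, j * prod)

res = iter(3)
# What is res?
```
Call trace:
iter(j=3, prod=1)
  iter(j=2, prod=3)
    iter(j=1, prod=6)
    -> return 6
  -> return 6
-> return 6

Final answer: 6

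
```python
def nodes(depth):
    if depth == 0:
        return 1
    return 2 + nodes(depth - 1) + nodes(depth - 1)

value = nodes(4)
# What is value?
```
Call trace (a repeated sub-call is expanded the first time; later identical calls just restate its return value):
nodes(depth=4)
  nodes(depth=3)
    nodes(depth=2)
      nodes(depth=1)
        nodes(depth=0)
        -> return 1
        nodes(depth=0)
        -> return 1
      -> return 4
      nodes(depth=1) -> return 4  (same call as traced above)
    -> return 10
    nodes(depth=2) -> return 10  (same call as traced above)
  -> return 22
  nodes(depth=3) -> return 22  (same call as traced above)
-> return 46

Final answer: 46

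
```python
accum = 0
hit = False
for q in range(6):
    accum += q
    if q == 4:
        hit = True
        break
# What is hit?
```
Trace:
  accum=0
  accum=0, hit=False
  accum=0, hit=False, q=0
  accum=1, hit=False, q=1
  accum=3, hit=False, q=2
  accum=6, hit=False, q=3
  accum=10, hit=True, q=4

Final answer: True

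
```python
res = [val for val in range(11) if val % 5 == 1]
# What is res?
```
Trace:
  val=0
  val=1
  val=2
  val=3
  val=4
  val=5
  val=6
  val=7
  val=8
  val=9
  val=10
  res=[1, 6]

Final answer: [1, 6]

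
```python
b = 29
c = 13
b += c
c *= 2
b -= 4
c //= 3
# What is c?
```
Trace:
  b=29
  b=29, c=13
  b=42, c=13
  b=42, c=26
  b=38, c=26
  b=38, c=8

Final answer: 8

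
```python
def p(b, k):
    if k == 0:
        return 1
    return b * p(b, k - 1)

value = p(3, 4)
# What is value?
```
Call trace:
p(b=3, k=4)
  p(b=3, k=3)
    p(b=3, k=2)
      p(b=3, k=1)
        p(b=3, k=0)
        -> return 1
      -> return 3
    -> return 9
  -> return 27
-> return 81

Final answer: 81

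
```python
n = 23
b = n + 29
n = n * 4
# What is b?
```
Trace:
  n=23
  n=23, b=52
  n=92, b=52

Final answer: 52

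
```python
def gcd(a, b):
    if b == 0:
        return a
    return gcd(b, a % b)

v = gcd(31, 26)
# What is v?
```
Call trace:
gcd(a=31, b=26)
  gcd(a=26, b=5)
    gcd(a=5, b=1)
      gcd(a=1, b=0)
      -> return 1
    -> return 1
  -> return 1
-> return 1

Final answer: 1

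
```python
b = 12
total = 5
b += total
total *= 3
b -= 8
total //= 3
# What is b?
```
Trace:
  b=12
  b=12, total=5
  b=17, total=5
  b=17, total=15
  b=9, total=15
  b=9, total=5

Final answer: 9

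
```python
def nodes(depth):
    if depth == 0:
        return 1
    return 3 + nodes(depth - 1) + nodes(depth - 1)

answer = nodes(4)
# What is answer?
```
Call trace (a repeated sub-call is expanded the first time; later identical calls just restate its return value):
nodes(depth=4)
  nodes(depth=3)
    nodes(depth=2)
      nodes(depth=1)
        nodes(depth=0)
        -> return 1
        nodes(depth=0)
        -> return 1
      -> return 5
      nodes(depth=1) -> return 5  (same call as traced above)
    -> return 13
    nodes(depth=2) -> return 13  (same call as traced above)
  -> return 29
  nodes(depth=3) -> return 29  (same call as traced above)
-> return 61

Final answer: 61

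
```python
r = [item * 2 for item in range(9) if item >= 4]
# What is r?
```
Trace:
  item=0
  item=1
  item=2
  item=3
  item=4
  item=5
  item=6
  item=7
  item=8
  r=[8, 10, 12, 14, 16]

Final answer: [8, 10, 12, 14, 16]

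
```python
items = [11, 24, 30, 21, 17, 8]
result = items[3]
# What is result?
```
Trace:
  items=[11, 24, 30, 21, 17, 8]
  items=[11, 24, 30, 21, 17, 8], result=21

Final answer: 21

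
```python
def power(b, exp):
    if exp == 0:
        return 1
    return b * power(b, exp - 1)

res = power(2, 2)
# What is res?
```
Call trace:
power(b=2, exp=2)
  power(b=2, exp=1)
    power(b=2, exp=0)
    -> return 1
  -> return 2
-> return 4

Final answer: 4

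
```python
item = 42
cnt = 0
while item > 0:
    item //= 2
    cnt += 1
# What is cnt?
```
Trace:
  item=42
  item=42, cnt=0
  item=21, cnt=1
  item=10, cnt=2
  item=5, cnt=3
  item=2, cnt=4
  item=1, cnt=5
  item=0, cnt=6

Final answer: 6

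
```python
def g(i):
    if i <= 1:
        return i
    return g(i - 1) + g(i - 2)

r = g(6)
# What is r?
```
Call trace (a repeated sub-call is expanded the first time; later identical calls just restate its return value):
g(i=6)
  g(i=5)
    g(i=4)
      g(i=3)
        g(i=2)
          g(i=1)
          -> return 1
          g(i=0)
          -> return 0
        -> return 1
        g(i=1)
        -> return 1
      -> return 2
      g(i=2) -> return 1  (same call as traced above)
    -> return 3
    g(i=3) -> return 2  (same call as traced above)
  -> return 5
  g(i=4) -> return 3  (same call as traced above)
-> return 8

Final answer: 8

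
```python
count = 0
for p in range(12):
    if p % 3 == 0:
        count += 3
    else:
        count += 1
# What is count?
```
Trace:
  count=0
  count=3, p=0
  count=4, p=1
  count=5, p=2
  count=8, p=3
  count=9, p=4
  count=10, p=5
  count=13, p=6
  count=14, p=7
  count=15, p=8
  count=18, p=9
  count=19, p=10
  count=20, p=11

Final answer: 20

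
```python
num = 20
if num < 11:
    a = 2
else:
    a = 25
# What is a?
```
Trace:
  num=20
  num=20, a=25

Final answer: 25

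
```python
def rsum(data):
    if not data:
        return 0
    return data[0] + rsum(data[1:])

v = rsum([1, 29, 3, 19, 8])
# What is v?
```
Call trace:
rsum(data=[1, 29, 3, 19, 8])
  rsum(data=[29, 3, 19, 8])
    rsum(data=[3, 19, 8])
      rsum(data=[19, 8])
        rsum(data=[8])
          rsum(data=[])
          -> return 0
        -> return 8
      -> return 27
    -> return 30
  -> return 59
-> return 60

Final answer: 60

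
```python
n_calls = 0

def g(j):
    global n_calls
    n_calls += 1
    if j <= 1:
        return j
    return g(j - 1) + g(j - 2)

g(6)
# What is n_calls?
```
Call trace (a repeated sub-call is expanded the first time; later identical calls just restate its return value):
g(j=6)
  g(j=5)
    g(j=4)
      g(j=3)
        g(j=2)
          g(j=1)
          -> return 1
          g(j=0)
          -> return 0
        -> return 1
        g(j=1)
        -> return 1
      -> return 2
      g(j=2) -> return 1  (same call as traced above)
    -> return 3
    g(j=3) -> return 2  (same call as traced above)
  -> return 5
  g(j=4) -> return 3  (same call as traced above)
-> return 8

n_calls is incremented once per call, so count the calls in each subtree. Let C(j) = number of calls made by g(j).
C(0) = C(1) = 1 (base case, no recursion); C(j) = 1 + C(j - 1) + C(j - 2) otherwise.
C(2) = 1 + C(1) + C(0) = 1 + 1 + 1 = 3
C(3) = 1 + C(2) + C(1) = 1 + 3 + 1 = 5
C(4) = 1 + C(3) + C(2) = 1 + 5 + 3 = 9
C(5) = 1 + C(4) + C(3) = 1 + 9 + 5 = 15
C(6) = 1 + C(5) + C(4) = 1 + 15 + 9 = 25
n_calls = C(6) = 25

Final answer: 25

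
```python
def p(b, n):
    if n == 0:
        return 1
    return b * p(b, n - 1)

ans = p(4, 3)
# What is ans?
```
Call trace:
p(b=4, n=3)
  p(b=4, n=2)
    p(b=4, n=1)
      p(b=4, n=0)
      -> return 1
    -> return 4
  -> return 16
-> return 64

Final answer: 64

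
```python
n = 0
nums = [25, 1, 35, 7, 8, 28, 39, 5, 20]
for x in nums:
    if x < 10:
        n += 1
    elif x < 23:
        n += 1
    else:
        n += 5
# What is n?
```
Trace:
  n=0
  n=5, x=25
  n=6, x=1
  n=11, x=35
  n=12, x=7
  n=13, x=8
  n=18, x=28
  n=23, x=39
  n=24, x=5
  n=25, x=20

Final answer: 25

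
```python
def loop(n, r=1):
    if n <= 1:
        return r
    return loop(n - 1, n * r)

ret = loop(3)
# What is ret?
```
Call trace:
loop(n=3, r=1)
  loop(n=2, r=3)
    loop(n=1, r=6)
    -> return 6
  -> return 6
-> return 6

Final answer: 6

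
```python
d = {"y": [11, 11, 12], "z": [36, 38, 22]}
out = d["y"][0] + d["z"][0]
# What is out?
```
Trace:
  d={'y': [11, 11, 12], 'z': [36, 38, 22]}
  d={'y': [11, 11, 12], 'z': [36, 38, 22]}, out=47

Final answer: 47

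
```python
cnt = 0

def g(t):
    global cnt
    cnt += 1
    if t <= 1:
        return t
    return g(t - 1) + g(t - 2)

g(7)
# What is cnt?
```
Call trace (a repeated sub-call is expanded the first time; later identical calls just restate its return value):
g(t=7)
  g(t=6)
    g(t=5)
      g(t=4)
        g(t=3)
          g(t=2)
            g(t=1)
            -> return 1
            g(t=0)
            -> return 0
          -> return 1
          g(t=1)
          -> return 1
        -> return 2
        g(t=2) -> return 1  (same call as traced above)
      -> return 3
      g(t=3) -> return 2  (same call as traced above)
    -> return 5
    g(t=4) -> return 3  (same call as traced above)
  -> return 8
  g(t=5) -> return 5  (same call as traced above)
-> return 13

cnt is incremented once per call, so count the calls in each subtree. Let C(t) = number of calls made by g(t).
C(0) = C(1) = 1 (base case, no recursion); C(t) = 1 + C(t - 1) + C(t - 2) otherwise.
C(2) = 1 + C(1) + C(0) = 1 + 1 + 1 = 3
C(3) = 1 + C(2) + C(1) = 1 + 3 + 1 = 5
C(4) = 1 + C(3) + C(2) = 1 + 5 + 3 = 9
C(5) = 1 + C(4) + C(3) = 1 + 9 + 5 = 15
C(6) = 1 + C(5) + C(4) = 1 + 15 + 9 = 25
C(7) = 1 + C(6) + C(5) = 1 + 25 + 15 = 41
cnt = C(7) = 41

Final answer: 41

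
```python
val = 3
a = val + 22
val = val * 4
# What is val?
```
Trace:
  val=3
  val=3, a=25
  val=12, a=25

Final answer: 12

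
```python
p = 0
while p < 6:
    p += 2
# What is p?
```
Trace:
  p=0
  p=2
  p=4
  p=6

Final answer: 6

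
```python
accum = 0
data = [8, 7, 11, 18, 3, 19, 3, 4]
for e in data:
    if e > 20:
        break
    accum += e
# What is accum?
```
Trace:
  accum=0
  accum=8, e=8
  accum=15, e=7
  accum=26, e=11
  accum=44, e=18
  accum=47, e=3
  accum=66, e=19
  accum=69, e=3
  accum=73, e=4

Final answer: 73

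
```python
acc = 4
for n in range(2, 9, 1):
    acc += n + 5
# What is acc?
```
Trace:
  acc=4
  acc=11, n=2
  acc=19, n=3
  acc=28, n=4
  acc=38, n=5
  acc=49, n=6
  acc=61, n=7
  acc=74, n=8

Final answer: 74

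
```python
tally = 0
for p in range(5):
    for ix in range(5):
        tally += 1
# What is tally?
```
Trace:
  tally=0
  tally=1, p=0, ix=0
  tally=2, p=0, ix=1
  tally=3, p=0, ix=2
  tally=4, p=0, ix=3
  tally=5, p=0, ix=4
  tally=6, p=1, ix=0
  tally=7, p=1, ix=1
  tally=8, p=1, ix=2
  tally=9, p=1, ix=3
  tally=10, p=1, ix=4
  tally=11, p=2, ix=0
  tally=12, p=2, ix=1
  tally=13, p=2, ix=2
  tally=14, p=2, ix=3
  tally=15, p=2, ix=4
  tally=16, p=3, ix=0
  tally=17, p=3, ix=1
  tally=18, p=3, ix=2
  tally=19, p=3, ix=3
  tally=20, p=3, ix=4
  tally=21, p=4, ix=0
  tally=22, p=4, ix=1
  tally=23, p=4, ix=2
  tally=24, p=4, ix=3
  tally=25, p=4, ix=4

Final answer: 25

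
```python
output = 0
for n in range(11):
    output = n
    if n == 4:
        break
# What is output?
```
Trace:
  output=0
  output=0, n=0
  output=1, n=1
  output=2, n=2
  output=3, n=3
  output=4, n=4

Final answer: 4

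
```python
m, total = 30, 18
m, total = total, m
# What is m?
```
Trace:
  m=30, total=18
  m=18, total=30

Final answer: 18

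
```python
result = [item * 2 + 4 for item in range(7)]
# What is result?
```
Trace:
  item=0
  item=1
  item=2
  item=3
  item=4
  item=5
  item=6
  result=[4, 6, 8, 10, 12, 14, 16]

Final answer: [4, 6, 8, 10, 12, 14, 16]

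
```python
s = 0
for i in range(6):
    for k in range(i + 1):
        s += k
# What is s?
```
Trace:
  s=0
  s=0, i=0, k=0
  s=0, i=1, k=0
  s=1, i=1, k=1
  s=1, i=2, k=0
  s=2, i=2, k=1
  s=4, i=2, k=2
  s=4, i=3, k=0
  s=5, i=3, k=1
  s=7, i=3, k=2
  s=10, i=3, k=3
  s=10, i=4, k=0
  s=11, i=4, k=1
  s=13, i=4, k=2
  s=16, i=4, k=3
  s=20, i=4, k=4
  s=20, i=5, k=0
  s=21, i=5, k=1
  s=23, i=5, k=2
  s=26, i=5, k=3
  s=30, i=5, k=4
  s=35, i=5, k=5

Final answer: 35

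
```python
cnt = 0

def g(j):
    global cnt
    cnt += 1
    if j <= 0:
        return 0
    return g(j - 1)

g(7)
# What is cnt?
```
Call trace:
g(j=7)
  g(j=6)
    g(j=5)
      g(j=4)
        g(j=3)
          g(j=2)
            g(j=1)
              g(j=0)
              -> return 0
            -> return 0
          -> return 0
        -> return 0
      -> return 0
    -> return 0
  -> return 0
-> return 0

cnt is incremented once per call. g is entered once for each j = 7, 6, 5, 4, 3, 2, 1, 0 (the j <= 0 call returns without recursing), i.e. 7 + 1 calls.
cnt = 8

Final answer: 8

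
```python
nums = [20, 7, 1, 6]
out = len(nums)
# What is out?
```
Trace:
  nums=[20, 7, 1, 6]
  nums=[20, 7, 1, 6], out=4

Final answer: 4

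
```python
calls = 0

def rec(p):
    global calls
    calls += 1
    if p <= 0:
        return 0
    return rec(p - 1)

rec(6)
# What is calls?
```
Call trace:
rec(p=6)
  rec(p=5)
    rec(p=4)
      rec(p=3)
        rec(p=2)
          rec(p=1)
            rec(p=0)
            -> return 0
          -> return 0
        -> return 0
      -> return 0
    -> return 0
  -> return 0
-> return 0

calls is incremented once per call. rec is entered once for each p = 6, 5, 4, 3, 2, 1, 0 (the p <= 0 call returns without recursing), i.e. 6 + 1 calls.
calls = 7

Final answer: 7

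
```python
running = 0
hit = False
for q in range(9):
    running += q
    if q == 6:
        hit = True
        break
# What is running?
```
Trace:
  running=0
  running=0, hit=False
  running=0, hit=False, q=0
  running=1, hit=False, q=1
  running=3, hit=False, q=2
  running=6, hit=False, q=3
  running=10, hit=False, q=4
  running=15, hit=False, q=5
  running=21, hit=True, q=6

Final answer: 21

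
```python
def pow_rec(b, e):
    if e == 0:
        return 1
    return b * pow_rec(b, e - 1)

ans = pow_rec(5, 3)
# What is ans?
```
Call trace:
pow_rec(b=5, e=3)
  pow_rec(b=5, e=2)
    pow_rec(b=5, e=1)
      pow_rec(b=5, e=0)
      -> return 1
    -> return 5
  -> return 25
-> return 125

Final answer: 125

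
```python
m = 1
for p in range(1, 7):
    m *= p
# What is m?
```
Trace:
  m=1
  m=1, p=1
  m=2, p=2
  m=6, p=3
  m=24, p=4
  m=120, p=5
  m=720, p=6

Final answer: 720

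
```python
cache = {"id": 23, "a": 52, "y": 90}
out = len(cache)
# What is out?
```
Trace:
  cache={'id': 23, 'a': 52, 'y': 90}
  cache={'id': 23, 'a': 52, 'y': 90}, out=3

Final answer: 3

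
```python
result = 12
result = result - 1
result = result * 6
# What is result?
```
Trace:
  result=12
  result=11
  result=66

Final answer: 66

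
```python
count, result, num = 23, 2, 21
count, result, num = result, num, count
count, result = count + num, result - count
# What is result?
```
Trace:
  count=23, result=2, num=21
  count=2, result=21, num=23
  count=25, result=19, num=23

Final answer: 19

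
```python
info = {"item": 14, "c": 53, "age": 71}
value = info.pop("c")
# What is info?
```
Trace:
  info={'item': 14, 'c': 53, 'age': 71}
  info={'item': 14, 'age': 71}, value=53

Final answer: {'item': 14, 'age': 71}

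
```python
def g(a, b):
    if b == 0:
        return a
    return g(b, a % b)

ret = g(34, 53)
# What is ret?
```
Call trace:
g(a=34, b=53)
  g(a=53, b=34)
    g(a=34, b=19)
      g(a=19, b=15)
        g(a=15, b=4)
          g(a=4, b=3)
            g(a=3, b=1)
              g(a=1, b=0)
              -> return 1
            -> return 1
          -> return 1
        -> return 1
      -> return 1
    -> return 1
  -> return 1
-> return 1

Final answer: 1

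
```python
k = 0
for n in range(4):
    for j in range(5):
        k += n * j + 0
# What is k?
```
Trace:
  k=0
  k=0, n=0, j=0
  k=0, n=0, j=1
  k=0, n=0, j=2
  k=0, n=0, j=3
  k=0, n=0, j=4
  k=0, n=1, j=0
  k=1, n=1, j=1
  k=3, n=1, j=2
  k=6, n=1, j=3
  k=10, n=1, j=4
  k=10, n=2, j=0
  k=12, n=2, j=1
  k=16, n=2, j=2
  k=22, n=2, j=3
  k=30, n=2, j=4
  k=30, n=3, j=0
  k=33, n=3, j=1
  k=39, n=3, j=2
  k=48, n=3, j=3
  k=60, n=3, j=4

Final answer: 60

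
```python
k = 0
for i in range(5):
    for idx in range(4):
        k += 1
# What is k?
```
Trace:
  k=0
  k=1, i=0, idx=0
  k=2, i=0, idx=1
  k=3, i=0, idx=2
  k=4, i=0, idx=3
  k=5, i=1, idx=0
  k=6, i=1, idx=1
  k=7, i=1, idx=2
  k=8, i=1, idx=3
  k=9, i=2, idx=0
  k=10, i=2, idx=1
  k=11, i=2, idx=2
  k=12, i=2, idx=3
  k=13, i=3, idx=0
  k=14, i=3, idx=1
  k=15, i=3, idx=2
  k=16, i=3, idx=3
  k=17, i=4, idx=0
  k=18, i=4, idx=1
  k=19, i=4, idx=2
  k=20, i=4, idx=3

Final answer: 20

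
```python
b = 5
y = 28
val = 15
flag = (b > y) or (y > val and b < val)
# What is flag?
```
Trace:
  b=5
  b=5, y=28
  b=5, y=28, val=15
  b=5, y=28, val=15, flag=True

Final answer: True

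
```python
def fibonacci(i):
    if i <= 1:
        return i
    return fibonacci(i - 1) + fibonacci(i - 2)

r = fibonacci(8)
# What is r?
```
Call trace (a repeated sub-call is expanded the first time; later identical calls just restate its return value):
fibonacci(i=8)
  fibonacci(i=7)
    fibonacci(i=6)
      fibonacci(i=5)
        fibonacci(i=4)
          fibonacci(i=3)
            fibonacci(i=2)
              fibonacci(i=1)
              -> return 1
              fibonacci(i=0)
              -> return 0
            -> return 1
            fibonacci(i=1)
            -> return 1
          -> return 2
          fibonacci(i=2) -> return 1  (same call as traced above)
        -> return 3
        fibonacci(i=3) -> return 2  (same call as traced above)
      -> return 5
      fibonacci(i=4) -> return 3  (same call as traced above)
    -> return 8
    fibonacci(i=5) -> return 5  (same call as traced above)
  -> return 13
  fibonacci(i=6) -> return 8  (same call as traced above)
-> return 21

Final answer: 21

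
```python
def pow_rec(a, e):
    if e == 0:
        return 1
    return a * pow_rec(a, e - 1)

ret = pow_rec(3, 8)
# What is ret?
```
Call trace:
pow_rec(a=3, e=8)
  pow_rec(a=3, e=7)
    pow_rec(a=3, e=6)
      pow_rec(a=3, e=5)
        pow_rec(a=3, e=4)
          pow_rec(a=3, e=3)
            pow_rec(a=3, e=2)
              pow_rec(a=3, e=1)
                pow_rec(a=3, e=0)
                -> return 1
              -> return 3
            -> return 9
          -> return 27
        -> return 81
      -> return 243
    -> return 729
  -> return 2187
-> return 6561

Final answer: 6561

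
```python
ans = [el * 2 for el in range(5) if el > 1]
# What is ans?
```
Trace:
  el=0
  el=1
  el=2
  el=3
  el=4
  ans=[4, 6, 8]

Final answer: [4, 6, 8]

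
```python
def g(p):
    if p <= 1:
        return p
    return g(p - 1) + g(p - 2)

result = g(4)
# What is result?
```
Call trace (a repeated sub-call is expanded the first time; later identical calls just restate its return value):
g(p=4)
  g(p=3)
    g(p=2)
      g(p=1)
      -> return 1
      g(p=0)
      -> return 0
    -> return 1
    g(p=1)
    -> return 1
  -> return 2
  g(p=2) -> return 1  (same call as traced above)
-> return 3

Final answer: 3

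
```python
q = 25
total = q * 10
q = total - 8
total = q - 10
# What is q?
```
Trace:
  q=25
  q=25, total=250
  q=242, total=250
  q=242, total=232

Final answer: 242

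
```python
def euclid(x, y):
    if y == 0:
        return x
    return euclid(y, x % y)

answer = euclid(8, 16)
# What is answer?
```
Call trace:
euclid(x=8, y=16)
  euclid(x=16, y=8)
    euclid(x=8, y=0)
    -> return 8
  -> return 8
-> return 8

Final answer: 8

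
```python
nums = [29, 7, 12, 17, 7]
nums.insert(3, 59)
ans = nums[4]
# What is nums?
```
Trace:
  nums=[29, 7, 12, 17, 7]
  nums=[29, 7, 12, 59, 17, 7]
  nums=[29, 7, 12, 59, 17, 7], ans=17

Final answer: [29, 7, 12, 59, 17, 7]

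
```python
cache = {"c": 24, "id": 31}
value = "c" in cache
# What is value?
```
Trace:
  cache={'c': 24, 'id': 31}
  cache={'c': 24, 'id': 31}, value=True

Final answer: True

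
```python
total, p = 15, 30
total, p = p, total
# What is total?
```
Trace:
  total=15, p=30
  total=30, p=15

Final answer: 30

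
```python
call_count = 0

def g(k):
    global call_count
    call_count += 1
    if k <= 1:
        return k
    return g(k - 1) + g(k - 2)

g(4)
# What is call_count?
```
Call trace (a repeated sub-call is expanded the first time; later identical calls just restate its return value):
g(k=4)
  g(k=3)
    g(k=2)
      g(k=1)
      -> return 1
      g(k=0)
      -> return 0
    -> return 1
    g(k=1)
    -> return 1
  -> return 2
  g(k=2) -> return 1  (same call as traced above)
-> return 3

call_count is incremented once per call, so count the calls in each subtree. Let C(k) = number of calls made by g(k).
C(0) = C(1) = 1 (base case, no recursion); C(k) = 1 + C(k - 1) + C(k - 2) otherwise.
C(2) = 1 + C(1) + C(0) = 1 + 1 + 1 = 3
C(3) = 1 + C(2) + C(1) = 1 + 3 + 1 = 5
C(4) = 1 + C(3) + C(2) = 1 + 5 + 3 = 9
call_count = C(4) = 9

Final answer: 9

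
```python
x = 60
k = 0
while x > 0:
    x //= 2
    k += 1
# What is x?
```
Trace:
  x=60
  x=60, k=0
  x=30, k=1
  x=15, k=2
  x=7, k=3
  x=3, k=4
  x=1, k=5
  x=0, k=6

Final answer: 0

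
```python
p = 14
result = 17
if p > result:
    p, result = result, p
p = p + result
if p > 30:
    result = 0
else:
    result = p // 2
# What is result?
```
Trace:
  p=14
  p=14, result=17
  p=14, result=17
  p=31, result=17
  p=31, result=0

Final answer: 0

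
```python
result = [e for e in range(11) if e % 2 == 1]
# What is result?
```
Trace:
  e=0
  e=1
  e=2
  e=3
  e=4
  e=5
  e=6
  e=7
  e=8
  e=9
  e=10
  result=[1, 3, 5, 7, 9]

Final answer: [1, 3, 5, 7, 9]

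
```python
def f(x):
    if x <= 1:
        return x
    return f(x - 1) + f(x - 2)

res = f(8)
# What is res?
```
Call trace (a repeated sub-call is expanded the first time; later identical calls just restate its return value):
f(x=8)
  f(x=7)
    f(x=6)
      f(x=5)
        f(x=4)
          f(x=3)
            f(x=2)
              f(x=1)
              -> return 1
              f(x=0)
              -> return 0
            -> return 1
            f(x=1)
            -> return 1
          -> return 2
          f(x=2) -> return 1  (same call as traced above)
        -> return 3
        f(x=3) -> return 2  (same call as traced above)
      -> return 5
      f(x=4) -> return 3  (same call as traced above)
    -> return 8
    f(x=5) -> return 5  (same call as traced above)
  -> return 13
  f(x=6) -> return 8  (same call as traced above)
-> return 21

Final answer: 21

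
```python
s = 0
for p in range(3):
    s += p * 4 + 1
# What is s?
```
Trace:
  s=0
  s=1, p=0
  s=6, p=1
  s=15, p=2

Final answer: 15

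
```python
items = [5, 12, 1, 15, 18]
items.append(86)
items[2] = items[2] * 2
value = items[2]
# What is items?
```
Trace:
  items=[5, 12, 1, 15, 18]
  items=[5, 12, 1, 15, 18, 86]
  items=[5, 12, 2, 15, 18, 86]
  items=[5, 12, 2, 15, 18, 86], value=2

Final answer: [5, 12, 2, 15, 18, 86]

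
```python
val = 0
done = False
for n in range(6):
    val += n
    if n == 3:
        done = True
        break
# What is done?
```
Trace:
  val=0
  val=0, done=False
  val=0, done=False, n=0
  val=1, done=False, n=1
  val=3, done=False, n=2
  val=6, done=True, n=3

Final answer: True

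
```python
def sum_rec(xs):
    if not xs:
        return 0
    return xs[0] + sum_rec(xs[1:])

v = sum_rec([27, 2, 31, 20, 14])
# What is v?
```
Call trace:
sum_rec(xs=[27, 2, 31, 20, 14])
  sum_rec(xs=[2, 31, 20, 14])
    sum_rec(xs=[31, 20, 14])
      sum_rec(xs=[20, 14])
        sum_rec(xs=[14])
          sum_rec(xs=[])
          -> return 0
        -> return 14
      -> return 34
    -> return 65
  -> return 67
-> return 94

Final answer: 94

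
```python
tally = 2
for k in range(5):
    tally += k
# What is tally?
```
Trace:
  tally=2
  tally=2, k=0
  tally=3, k=1
  tally=5, k=2
  tally=8, k=3
  tally=12, k=4

Final answer: 12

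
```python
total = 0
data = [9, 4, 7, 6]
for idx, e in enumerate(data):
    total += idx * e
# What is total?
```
Trace:
  total=0
  total=0, idx=0, e=9
  total=4, idx=1, e=4
  total=18, idx=2, e=7
  total=36, idx=3, e=6

Final answer: 36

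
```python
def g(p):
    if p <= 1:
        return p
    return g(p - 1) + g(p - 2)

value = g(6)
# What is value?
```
Call trace (a repeated sub-call is expanded the first time; later identical calls just restate its return value):
g(p=6)
  g(p=5)
    g(p=4)
      g(p=3)
        g(p=2)
          g(p=1)
          -> return 1
          g(p=0)
          -> return 0
        -> return 1
        g(p=1)
        -> return 1
      -> return 2
      g(p=2) -> return 1  (same call as traced above)
    -> return 3
    g(p=3) -> return 2  (same call as traced above)
  -> return 5
  g(p=4) -> return 3  (same call as traced above)
-> return 8

Final answer: 8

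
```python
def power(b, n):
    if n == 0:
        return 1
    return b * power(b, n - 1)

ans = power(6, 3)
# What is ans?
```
Call trace:
power(b=6, n=3)
  power(b=6, n=2)
    power(b=6, n=1)
      power(b=6, n=0)
      -> return 1
    -> return 6
  -> return 36
-> return 216

Final answer: 216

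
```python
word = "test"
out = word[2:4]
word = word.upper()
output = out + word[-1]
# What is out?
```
Trace:
  word='test'
  word='test', out='st'
  word='TEST', out='st'
  word='TEST', out='st', output='stT'

Final answer: 'st'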